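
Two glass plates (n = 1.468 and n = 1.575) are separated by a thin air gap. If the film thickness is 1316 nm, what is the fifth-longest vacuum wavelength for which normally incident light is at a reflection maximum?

Ray reflecting at the top interface goes from n = 1.468 toward n = 1.0: no phase shift.
Ray reflecting at the bottom interface goes from n = 1.0 toward n = 1.575: a half-wave phase shift.
Exactly one π shift → a net half-wave offset.
For bright reflection here: 2 n t = (m + ½) λ.
λ = 2 n t / (m + ½). The fifth-longest wavelength is m = 4: λ = 2 × 1.0 × 1316 / 4.50 = 585 nm.

585 nm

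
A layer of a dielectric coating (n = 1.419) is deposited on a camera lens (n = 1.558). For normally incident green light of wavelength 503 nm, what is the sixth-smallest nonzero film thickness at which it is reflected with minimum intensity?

975 nm

Ray reflecting at the top interface goes from n = 1.0 toward n = 1.419: a half-wave phase shift.
Ray reflecting at the bottom interface goes from n = 1.419 toward n = 1.558: a half-wave phase shift.
Net: no relative phase inversion (both shifts match).
For dark reflection here: 2 n t = (m + ½) λ.
The sixth-smallest nonzero thickness corresponds to m = 5: t = (m + ½) λ / (2 n) = 5.50 × 503 / (2 × 1.419) = 975 nm.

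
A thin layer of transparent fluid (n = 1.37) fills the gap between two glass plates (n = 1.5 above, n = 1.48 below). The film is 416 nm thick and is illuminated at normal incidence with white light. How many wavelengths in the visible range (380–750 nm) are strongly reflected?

Top surface (1.5 → 1.37): reflection off a lower-index medium gives no phase shift.
At the lower boundary (n = 1.37 to n = 1.48) the reflected ray undergoes a half-wave phase shift.
Exactly one π shift → a net half-wave offset.
With one net inversion, constructive interference in reflection requires 2 n t = (m + ½) λ.
λ = 2 n t / (m + ½) = 1140 / (m + ½) nm.
m=1: 760 nm (IR); m=2: 456 nm (visible); m=3: 326 nm (UV).

1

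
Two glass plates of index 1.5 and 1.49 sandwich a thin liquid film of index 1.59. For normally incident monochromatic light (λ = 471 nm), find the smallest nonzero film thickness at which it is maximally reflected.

74.1 nm

Top surface (1.5 → 1.59): reflection off a higher-index medium gives a half-wave phase shift.
Ray reflecting at the bottom interface goes from n = 1.59 toward n = 1.49: no phase shift.
Exactly one π shift → a net half-wave offset.
For bright reflection here: 2 n t = (m + ½) λ.
Minimum at m = 0: t = λ / (4 n) = 471 / (4 × 1.59) = 74.1 nm.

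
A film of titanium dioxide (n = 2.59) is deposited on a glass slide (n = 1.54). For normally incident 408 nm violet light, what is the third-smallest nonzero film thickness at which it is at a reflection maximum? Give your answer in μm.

0.197 μm

Top surface (1.0 → 2.59): reflection off a higher-index medium gives a half-wave phase shift.
At the lower boundary (n = 2.59 to n = 1.54) the reflected ray undergoes no phase shift.
Net: one phase inversion between the two reflected rays.
So the condition for constructive reflection is 2 n t = (m + ½) λ.
The third-smallest nonzero thickness corresponds to m = 2: t = (m + ½) λ / (2 n) = 2.50 × 408 / (2 × 2.59) = 197 nm.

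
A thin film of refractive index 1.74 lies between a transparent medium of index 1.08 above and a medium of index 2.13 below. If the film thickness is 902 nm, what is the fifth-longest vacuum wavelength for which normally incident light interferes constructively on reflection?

628 nm

At the upper boundary (n = 1.08 to n = 1.74) the reflected ray undergoes a half-wave phase shift.
Ray reflecting at the bottom interface goes from n = 1.74 toward n = 2.13: a half-wave phase shift.
Zero or two π shifts → no net half-wave offset.
With no net inversion, constructive interference in reflection requires 2 n t = m λ.
λ = 2 n t / m. The fifth-longest wavelength is m = 5: λ = 2 × 1.74 × 902 / 5.00 = 628 nm.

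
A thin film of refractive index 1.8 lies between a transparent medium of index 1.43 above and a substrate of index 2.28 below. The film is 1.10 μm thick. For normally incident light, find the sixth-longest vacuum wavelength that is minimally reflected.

720 nm

At the upper boundary (n = 1.43 to n = 1.8) the reflected ray undergoes a half-wave phase shift.
At the lower boundary (n = 1.8 to n = 2.28) the reflected ray undergoes a half-wave phase shift.
Zero or two π shifts → no net half-wave offset.
With no net inversion, destructive interference in reflection requires 2 n t = (m + ½) λ.
λ = 2 n t / (m + ½). The sixth-longest wavelength is m = 5: λ = 2 × 1.8 × 1100 / 5.50 = 720 nm.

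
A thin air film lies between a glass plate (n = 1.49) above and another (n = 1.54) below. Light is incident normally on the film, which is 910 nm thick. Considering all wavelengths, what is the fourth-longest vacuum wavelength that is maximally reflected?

520 nm

Top surface (1.49 → 1.0): reflection off a lower-index medium gives no phase shift.
At the lower boundary (n = 1.0 to n = 1.54) the reflected ray undergoes a half-wave phase shift.
Exactly one π shift → a net half-wave offset.
So the condition for constructive reflection is 2 n t = (m + ½) λ.
λ = 2 n t / (m + ½). The fourth-longest wavelength is m = 3: λ = 2 × 1.0 × 910 / 3.50 = 520 nm.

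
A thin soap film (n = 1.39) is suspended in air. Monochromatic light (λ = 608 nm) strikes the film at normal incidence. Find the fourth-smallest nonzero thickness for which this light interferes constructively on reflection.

Ray reflecting at the top interface goes from n = 1.0 toward n = 1.39: a half-wave phase shift.
At the lower boundary (n = 1.39 to n = 1.0) the reflected ray undergoes no phase shift.
Exactly one π shift → a net half-wave offset.
So the condition for constructive reflection is 2 n t = (m + ½) λ.
The fourth-smallest nonzero thickness corresponds to m = 3: t = (m + ½) λ / (2 n) = 3.50 × 608 / (2 × 1.39) = 765 nm.

765 nm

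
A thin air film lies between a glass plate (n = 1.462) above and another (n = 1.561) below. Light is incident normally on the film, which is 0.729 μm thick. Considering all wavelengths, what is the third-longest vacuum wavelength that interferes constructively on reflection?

583 nm

Ray reflecting at the top interface goes from n = 1.462 toward n = 1.0: no phase shift.
Bottom surface (1.0 → 1.561): reflection off a higher-index medium gives a half-wave phase shift.
Net: one phase inversion between the two reflected rays.
With one net inversion, constructive interference in reflection requires 2 n t = (m + ½) λ.
λ = 2 n t / (m + ½). The third-longest wavelength is m = 2: λ = 2 × 1.0 × 729 / 2.50 = 583 nm.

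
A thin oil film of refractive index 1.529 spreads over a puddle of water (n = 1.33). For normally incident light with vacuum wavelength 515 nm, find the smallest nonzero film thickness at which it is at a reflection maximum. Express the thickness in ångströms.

Ray reflecting at the top interface goes from n = 1.0 toward n = 1.529: a half-wave phase shift.
Ray reflecting at the bottom interface goes from n = 1.529 toward n = 1.33: no phase shift.
The two reflections differ by half a wavelength.
So the condition for constructive reflection is 2 n t = (m + ½) λ.
Minimum at m = 0: t = λ / (4 n) = 515 / (4 × 1.529) = 84.2 nm.

842 Å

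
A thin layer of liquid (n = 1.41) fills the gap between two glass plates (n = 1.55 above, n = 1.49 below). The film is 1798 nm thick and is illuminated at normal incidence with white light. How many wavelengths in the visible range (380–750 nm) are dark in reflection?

7

At the upper boundary (n = 1.55 to n = 1.41) the reflected ray undergoes no phase shift.
Bottom surface (1.41 → 1.49): reflection off a higher-index medium gives a half-wave phase shift.
The two reflections differ by half a wavelength.
For weak reflection here: 2 n t = m λ.
λ = 2 n t / m = 5070 / m nm.
m=6: 845 nm (IR); m=7: 724 nm (visible); m=8: 634 nm (visible); m=9: 563 nm (visible); m=10: 507 nm (visible); m=11: 461 nm (visible); m=12: 423 nm (visible); m=13: 390 nm (visible); m=14: 362 nm (UV).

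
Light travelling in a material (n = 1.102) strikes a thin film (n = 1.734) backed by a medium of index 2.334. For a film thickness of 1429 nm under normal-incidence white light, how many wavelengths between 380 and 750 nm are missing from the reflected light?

6

Top surface (1.102 → 1.734): reflection off a higher-index medium gives a half-wave phase shift.
Ray reflecting at the bottom interface goes from n = 1.734 toward n = 2.334: a half-wave phase shift.
Net: no relative phase inversion (both shifts match).
With no net inversion, destructive interference in reflection requires 2 n t = (m + ½) λ.
λ = 2 n t / (m + ½) = 4956 / (m + ½) nm.
m=6: 762 nm (IR); m=7: 661 nm (visible); m=8: 583 nm (visible); m=9: 522 nm (visible); m=10: 472 nm (visible); m=11: 431 nm (visible); m=12: 396 nm (visible); m=13: 367 nm (UV).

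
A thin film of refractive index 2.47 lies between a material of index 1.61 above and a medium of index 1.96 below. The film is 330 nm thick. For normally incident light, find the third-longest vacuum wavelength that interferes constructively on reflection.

At the upper boundary (n = 1.61 to n = 2.47) the reflected ray undergoes a half-wave phase shift.
Bottom surface (2.47 → 1.96): reflection off a lower-index medium gives no phase shift.
Exactly one π shift → a net half-wave offset.
So the condition for constructive reflection is 2 n t = (m + ½) λ.
λ = 2 n t / (m + ½). The third-longest wavelength is m = 2: λ = 2 × 2.47 × 330 / 2.50 = 652 nm.

652 nm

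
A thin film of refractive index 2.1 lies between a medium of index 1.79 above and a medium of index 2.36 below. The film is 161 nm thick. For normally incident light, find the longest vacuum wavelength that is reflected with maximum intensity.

Ray reflecting at the top interface goes from n = 1.79 toward n = 2.1: a half-wave phase shift.
Ray reflecting at the bottom interface goes from n = 2.1 toward n = 2.36: a half-wave phase shift.
Net: no relative phase inversion (both shifts match).
So the condition for constructive reflection is 2 n t = m λ.
λ = 2 n t / m. The longest wavelength is m = 1: λ = 2 × 2.1 × 161 / 1.00 = 676 nm.

676 nm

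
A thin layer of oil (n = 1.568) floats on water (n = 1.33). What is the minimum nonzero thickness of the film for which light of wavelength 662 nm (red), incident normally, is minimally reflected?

211 nm

Ray reflecting at the top interface goes from n = 1.0 toward n = 1.568: a half-wave phase shift.
Bottom surface (1.568 → 1.33): reflection off a lower-index medium gives no phase shift.
Net: one phase inversion between the two reflected rays.
So the condition for destructive reflection is 2 n t = m λ.
Minimum nonzero at m = 1: t = λ / (2 n) = 662 / (2 × 1.568) = 211 nm.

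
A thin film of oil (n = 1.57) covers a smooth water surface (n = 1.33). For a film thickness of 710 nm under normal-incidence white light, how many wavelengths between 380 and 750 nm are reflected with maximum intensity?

3

At the upper boundary (n = 1.0 to n = 1.57) the reflected ray undergoes a half-wave phase shift.
Bottom surface (1.57 → 1.33): reflection off a lower-index medium gives no phase shift.
Exactly one π shift → a net half-wave offset.
So the condition for constructive reflection is 2 n t = (m + ½) λ.
λ = 2 n t / (m + ½) = 2229 / (m + ½) nm.
m=2: 892 nm (IR); m=3: 637 nm (visible); m=4: 495 nm (visible); m=5: 405 nm (visible); m=6: 343 nm (UV).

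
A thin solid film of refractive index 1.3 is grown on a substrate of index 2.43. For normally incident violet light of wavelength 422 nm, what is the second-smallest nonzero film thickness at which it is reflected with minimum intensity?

Top surface (1.0 → 1.3): reflection off a higher-index medium gives a half-wave phase shift.
At the lower boundary (n = 1.3 to n = 2.43) the reflected ray undergoes a half-wave phase shift.
Zero or two π shifts → no net half-wave offset.
With no net inversion, destructive interference in reflection requires 2 n t = (m + ½) λ.
The second-smallest nonzero thickness corresponds to m = 1: t = (m + ½) λ / (2 n) = 1.50 × 422 / (2 × 1.3) = 243 nm.

243 nm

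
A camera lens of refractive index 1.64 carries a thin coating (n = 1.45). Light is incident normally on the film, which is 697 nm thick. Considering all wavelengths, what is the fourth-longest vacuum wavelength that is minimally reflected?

At the upper boundary (n = 1.0 to n = 1.45) the reflected ray undergoes a half-wave phase shift.
Bottom surface (1.45 → 1.64): reflection off a higher-index medium gives a half-wave phase shift.
Net: no relative phase inversion (both shifts match).
So the condition for destructive reflection is 2 n t = (m + ½) λ.
λ = 2 n t / (m + ½). The fourth-longest wavelength is m = 3: λ = 2 × 1.45 × 697 / 3.50 = 578 nm.

578 nm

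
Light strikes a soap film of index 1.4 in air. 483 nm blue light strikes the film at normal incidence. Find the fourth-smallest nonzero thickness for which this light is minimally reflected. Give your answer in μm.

Ray reflecting at the top interface goes from n = 1.0 toward n = 1.4: a half-wave phase shift.
Ray reflecting at the bottom interface goes from n = 1.4 toward n = 1.0: no phase shift.
Net: one phase inversion between the two reflected rays.
With one net inversion, destructive interference in reflection requires 2 n t = m λ.
The fourth-smallest nonzero thickness corresponds to m = 4: t = m λ / (2 n) = 4.00 × 483 / (2 × 1.4) = 690 nm.

0.690 μm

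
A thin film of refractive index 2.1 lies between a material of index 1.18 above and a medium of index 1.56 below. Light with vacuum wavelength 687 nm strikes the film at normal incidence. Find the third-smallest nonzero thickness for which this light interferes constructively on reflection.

409 nm

At the upper boundary (n = 1.18 to n = 2.1) the reflected ray undergoes a half-wave phase shift.
At the lower boundary (n = 2.1 to n = 1.56) the reflected ray undergoes no phase shift.
Net: one phase inversion between the two reflected rays.
For strong reflection here: 2 n t = (m + ½) λ.
The third-smallest nonzero thickness corresponds to m = 2: t = (m + ½) λ / (2 n) = 2.50 × 687 / (2 × 2.1) = 409 nm.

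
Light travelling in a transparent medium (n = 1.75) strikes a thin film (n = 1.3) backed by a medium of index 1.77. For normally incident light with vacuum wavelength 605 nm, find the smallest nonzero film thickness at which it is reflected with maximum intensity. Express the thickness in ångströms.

At the upper boundary (n = 1.75 to n = 1.3) the reflected ray undergoes no phase shift.
Ray reflecting at the bottom interface goes from n = 1.3 toward n = 1.77: a half-wave phase shift.
Exactly one π shift → a net half-wave offset.
With one net inversion, constructive interference in reflection requires 2 n t = (m + ½) λ.
Minimum at m = 0: t = λ / (4 n) = 605 / (4 × 1.3) = 116 nm.

1163 Å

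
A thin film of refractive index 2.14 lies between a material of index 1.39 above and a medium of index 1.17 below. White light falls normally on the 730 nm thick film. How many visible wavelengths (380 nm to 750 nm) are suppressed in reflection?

At the upper boundary (n = 1.39 to n = 2.14) the reflected ray undergoes a half-wave phase shift.
Ray reflecting at the bottom interface goes from n = 2.14 toward n = 1.17: no phase shift.
The two reflections differ by half a wavelength.
For weak reflection here: 2 n t = m λ.
λ = 2 n t / m = 3124 / m nm.
m=4: 781 nm (IR); m=5: 625 nm (visible); m=6: 521 nm (visible); m=7: 446 nm (visible); m=8: 391 nm (visible); m=9: 347 nm (UV).

4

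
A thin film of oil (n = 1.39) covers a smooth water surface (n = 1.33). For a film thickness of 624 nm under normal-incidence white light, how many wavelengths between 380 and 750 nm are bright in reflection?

3

At the upper boundary (n = 1.0 to n = 1.39) the reflected ray undergoes a half-wave phase shift.
Ray reflecting at the bottom interface goes from n = 1.39 toward n = 1.33: no phase shift.
The two reflections differ by half a wavelength.
For strong reflection here: 2 n t = (m + ½) λ.
λ = 2 n t / (m + ½) = 1735 / (m + ½) nm.
m=1: 1156 nm (IR); m=2: 694 nm (visible); m=3: 496 nm (visible); m=4: 385 nm (visible); m=5: 315 nm (UV).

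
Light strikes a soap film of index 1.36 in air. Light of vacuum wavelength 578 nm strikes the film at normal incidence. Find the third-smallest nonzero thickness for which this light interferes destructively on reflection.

638 nm

Ray reflecting at the top interface goes from n = 1.0 toward n = 1.36: a half-wave phase shift.
At the lower boundary (n = 1.36 to n = 1.0) the reflected ray undergoes no phase shift.
Exactly one π shift → a net half-wave offset.
So the condition for destructive reflection is 2 n t = m λ.
The third-smallest nonzero thickness corresponds to m = 3: t = m λ / (2 n) = 3.00 × 578 / (2 × 1.36) = 638 nm.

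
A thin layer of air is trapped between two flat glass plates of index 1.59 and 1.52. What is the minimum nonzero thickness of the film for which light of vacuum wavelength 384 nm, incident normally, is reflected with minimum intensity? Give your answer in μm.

At the upper boundary (n = 1.59 to n = 1.0) the reflected ray undergoes no phase shift.
Bottom surface (1.0 → 1.52): reflection off a higher-index medium gives a half-wave phase shift.
Exactly one π shift → a net half-wave offset.
For weak reflection here: 2 n t = m λ.
Minimum nonzero at m = 1: t = λ / (2 n) = 384 / (2 × 1.0) = 192 nm.

0.192 μm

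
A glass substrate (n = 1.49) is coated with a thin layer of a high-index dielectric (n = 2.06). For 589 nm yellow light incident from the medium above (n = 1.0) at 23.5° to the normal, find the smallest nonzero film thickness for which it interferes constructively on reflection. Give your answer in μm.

0.0729 μm

At the upper boundary (n = 1.0 to n = 2.06) the reflected ray undergoes a half-wave phase shift.
Bottom surface (2.06 → 1.49): reflection off a lower-index medium gives no phase shift.
Net: one phase inversion between the two reflected rays.
So the condition for constructive reflection is 2 n t cos θ_r = (m + ½) λ.
Snell's law: 1.0 sin 23.5° = 2.06 sin θ_r → sin θ_r = 0.194, cos θ_r = 0.981.
Minimum at m = 0: t = λ / (4 n cos θ_r) = 589 / (4 × 2.06 × 0.981) = 72.9 nm.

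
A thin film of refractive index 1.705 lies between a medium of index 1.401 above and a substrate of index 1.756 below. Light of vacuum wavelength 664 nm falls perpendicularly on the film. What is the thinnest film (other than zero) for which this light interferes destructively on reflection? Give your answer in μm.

0.0974 μm

At the upper boundary (n = 1.401 to n = 1.705) the reflected ray undergoes a half-wave phase shift.
Bottom surface (1.705 → 1.756): reflection off a higher-index medium gives a half-wave phase shift.
The two reflections carry the same phase change, so no net offset.
With no net inversion, destructive interference in reflection requires 2 n t = (m + ½) λ.
Minimum at m = 0: t = λ / (4 n) = 664 / (4 × 1.705) = 97.4 nm.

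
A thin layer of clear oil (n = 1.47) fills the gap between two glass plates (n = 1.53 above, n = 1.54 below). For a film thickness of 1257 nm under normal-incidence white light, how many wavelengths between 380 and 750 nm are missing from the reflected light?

5

Top surface (1.53 → 1.47): reflection off a lower-index medium gives no phase shift.
At the lower boundary (n = 1.47 to n = 1.54) the reflected ray undergoes a half-wave phase shift.
The two reflections differ by half a wavelength.
So the condition for destructive reflection is 2 n t = m λ.
λ = 2 n t / m = 3696 / m nm.
m=4: 924 nm (IR); m=5: 739 nm (visible); m=6: 616 nm (visible); m=7: 528 nm (visible); m=8: 462 nm (visible); m=9: 411 nm (visible); m=10: 370 nm (UV).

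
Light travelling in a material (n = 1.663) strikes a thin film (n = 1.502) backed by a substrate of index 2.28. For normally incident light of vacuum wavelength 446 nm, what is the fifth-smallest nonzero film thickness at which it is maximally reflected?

At the upper boundary (n = 1.663 to n = 1.502) the reflected ray undergoes no phase shift.
At the lower boundary (n = 1.502 to n = 2.28) the reflected ray undergoes a half-wave phase shift.
Net: one phase inversion between the two reflected rays.
For strong reflection here: 2 n t = (m + ½) λ.
The fifth-smallest nonzero thickness corresponds to m = 4: t = (m + ½) λ / (2 n) = 4.50 × 446 / (2 × 1.502) = 668 nm.

668 nm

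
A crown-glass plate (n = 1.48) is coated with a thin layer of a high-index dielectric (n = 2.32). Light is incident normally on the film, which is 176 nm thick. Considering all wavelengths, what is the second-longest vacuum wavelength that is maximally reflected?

544 nm

Ray reflecting at the top interface goes from n = 1.0 toward n = 2.32: a half-wave phase shift.
Ray reflecting at the bottom interface goes from n = 2.32 toward n = 1.48: no phase shift.
The two reflections differ by half a wavelength.
With one net inversion, constructive interference in reflection requires 2 n t = (m + ½) λ.
λ = 2 n t / (m + ½). The second-longest wavelength is m = 1: λ = 2 × 2.32 × 176 / 1.50 = 544 nm.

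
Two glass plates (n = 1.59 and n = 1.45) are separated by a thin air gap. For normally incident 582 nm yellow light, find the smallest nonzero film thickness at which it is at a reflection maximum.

146 nm

Top surface (1.59 → 1.0): reflection off a lower-index medium gives no phase shift.
Ray reflecting at the bottom interface goes from n = 1.0 toward n = 1.45: a half-wave phase shift.
Exactly one π shift → a net half-wave offset.
With one net inversion, constructive interference in reflection requires 2 n t = (m + ½) λ.
Minimum at m = 0: t = λ / (4 n) = 582 / (4 × 1.0) = 146 nm.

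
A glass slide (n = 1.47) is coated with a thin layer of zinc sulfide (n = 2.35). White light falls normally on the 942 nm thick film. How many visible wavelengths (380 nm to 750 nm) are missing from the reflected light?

6

At the upper boundary (n = 1.0 to n = 2.35) the reflected ray undergoes a half-wave phase shift.
Bottom surface (2.35 → 1.47): reflection off a lower-index medium gives no phase shift.
The two reflections differ by half a wavelength.
For dark reflection here: 2 n t = m λ.
λ = 2 n t / m = 4427 / m nm.
m=5: 885 nm (IR); m=6: 738 nm (visible); m=7: 632 nm (visible); m=8: 553 nm (visible); m=9: 492 nm (visible); m=10: 443 nm (visible); m=11: 402 nm (visible); m=12: 369 nm (UV).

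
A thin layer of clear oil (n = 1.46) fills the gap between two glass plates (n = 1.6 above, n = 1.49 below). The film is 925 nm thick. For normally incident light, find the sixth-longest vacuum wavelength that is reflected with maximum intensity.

491 nm

Ray reflecting at the top interface goes from n = 1.6 toward n = 1.46: no phase shift.
At the lower boundary (n = 1.46 to n = 1.49) the reflected ray undergoes a half-wave phase shift.
Exactly one π shift → a net half-wave offset.
For bright reflection here: 2 n t = (m + ½) λ.
λ = 2 n t / (m + ½). The sixth-longest wavelength is m = 5: λ = 2 × 1.46 × 925 / 5.50 = 491 nm.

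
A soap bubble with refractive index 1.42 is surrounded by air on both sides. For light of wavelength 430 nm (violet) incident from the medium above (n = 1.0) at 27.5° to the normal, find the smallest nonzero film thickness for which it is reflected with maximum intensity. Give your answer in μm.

Top surface (1.0 → 1.42): reflection off a higher-index medium gives a half-wave phase shift.
Ray reflecting at the bottom interface goes from n = 1.42 toward n = 1.0: no phase shift.
The two reflections differ by half a wavelength.
With one net inversion, constructive interference in reflection requires 2 n t cos θ_r = (m + ½) λ.
Snell's law: 1.0 sin 27.5° = 1.42 sin θ_r → sin θ_r = 0.325, cos θ_r = 0.946.
Minimum at m = 0: t = λ / (4 n cos θ_r) = 430 / (4 × 1.42 × 0.946) = 80.1 nm.

0.0801 μm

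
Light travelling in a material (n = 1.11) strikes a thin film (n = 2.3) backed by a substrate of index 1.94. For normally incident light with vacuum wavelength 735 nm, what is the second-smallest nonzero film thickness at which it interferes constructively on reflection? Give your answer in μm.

0.240 μm

Top surface (1.11 → 2.3): reflection off a higher-index medium gives a half-wave phase shift.
At the lower boundary (n = 2.3 to n = 1.94) the reflected ray undergoes no phase shift.
Net: one phase inversion between the two reflected rays.
For bright reflection here: 2 n t = (m + ½) λ.
The second-smallest nonzero thickness corresponds to m = 1: t = (m + ½) λ / (2 n) = 1.50 × 735 / (2 × 2.3) = 240 nm.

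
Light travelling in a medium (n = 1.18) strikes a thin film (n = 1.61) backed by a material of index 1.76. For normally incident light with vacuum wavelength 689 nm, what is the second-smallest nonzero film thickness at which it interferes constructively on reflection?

Top surface (1.18 → 1.61): reflection off a higher-index medium gives a half-wave phase shift.
At the lower boundary (n = 1.61 to n = 1.76) the reflected ray undergoes a half-wave phase shift.
Net: no relative phase inversion (both shifts match).
So the condition for constructive reflection is 2 n t = m λ.
The second-smallest nonzero thickness corresponds to m = 2: t = m λ / (2 n) = 2.00 × 689 / (2 × 1.61) = 428 nm.

428 nm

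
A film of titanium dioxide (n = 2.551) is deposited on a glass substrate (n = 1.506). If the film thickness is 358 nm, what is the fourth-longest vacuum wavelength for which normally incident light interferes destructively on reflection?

457 nm

Top surface (1.0 → 2.551): reflection off a higher-index medium gives a half-wave phase shift.
Ray reflecting at the bottom interface goes from n = 2.551 toward n = 1.506: no phase shift.
The two reflections differ by half a wavelength.
With one net inversion, destructive interference in reflection requires 2 n t = m λ.
λ = 2 n t / m. The fourth-longest wavelength is m = 4: λ = 2 × 2.551 × 358 / 4.00 = 457 nm.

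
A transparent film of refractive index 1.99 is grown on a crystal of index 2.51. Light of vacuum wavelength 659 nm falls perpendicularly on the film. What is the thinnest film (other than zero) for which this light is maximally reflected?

166 nm

Top surface (1.0 → 1.99): reflection off a higher-index medium gives a half-wave phase shift.
Bottom surface (1.99 → 2.51): reflection off a higher-index medium gives a half-wave phase shift.
The two reflections carry the same phase change, so no net offset.
So the condition for constructive reflection is 2 n t = m λ.
Minimum nonzero at m = 1: t = λ / (2 n) = 659 / (2 × 1.99) = 166 nm.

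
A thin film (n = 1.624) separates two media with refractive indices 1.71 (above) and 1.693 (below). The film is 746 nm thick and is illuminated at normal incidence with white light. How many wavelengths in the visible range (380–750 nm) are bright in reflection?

Ray reflecting at the top interface goes from n = 1.71 toward n = 1.624: no phase shift.
Bottom surface (1.624 → 1.693): reflection off a higher-index medium gives a half-wave phase shift.
Exactly one π shift → a net half-wave offset.
So the condition for constructive reflection is 2 n t = (m + ½) λ.
λ = 2 n t / (m + ½) = 2423 / (m + ½) nm.
m=2: 969 nm (IR); m=3: 692 nm (visible); m=4: 538 nm (visible); m=5: 441 nm (visible); m=6: 373 nm (UV).

3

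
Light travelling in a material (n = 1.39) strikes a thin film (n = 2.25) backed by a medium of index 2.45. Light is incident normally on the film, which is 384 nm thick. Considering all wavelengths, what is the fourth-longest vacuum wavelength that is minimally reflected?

Top surface (1.39 → 2.25): reflection off a higher-index medium gives a half-wave phase shift.
Ray reflecting at the bottom interface goes from n = 2.25 toward n = 2.45: a half-wave phase shift.
Zero or two π shifts → no net half-wave offset.
With no net inversion, destructive interference in reflection requires 2 n t = (m + ½) λ.
λ = 2 n t / (m + ½). The fourth-longest wavelength is m = 3: λ = 2 × 2.25 × 384 / 3.50 = 494 nm.

494 nm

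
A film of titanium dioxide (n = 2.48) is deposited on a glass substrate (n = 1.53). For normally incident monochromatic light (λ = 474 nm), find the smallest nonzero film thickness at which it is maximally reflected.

47.8 nm

Ray reflecting at the top interface goes from n = 1.0 toward n = 2.48: a half-wave phase shift.
Ray reflecting at the bottom interface goes from n = 2.48 toward n = 1.53: no phase shift.
Exactly one π shift → a net half-wave offset.
With one net inversion, constructive interference in reflection requires 2 n t = (m + ½) λ.
Minimum at m = 0: t = λ / (4 n) = 474 / (4 × 2.48) = 47.8 nm.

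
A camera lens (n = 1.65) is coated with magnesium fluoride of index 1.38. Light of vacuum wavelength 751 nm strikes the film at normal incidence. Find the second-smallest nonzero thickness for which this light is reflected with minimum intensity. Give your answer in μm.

Top surface (1.0 → 1.38): reflection off a higher-index medium gives a half-wave phase shift.
Bottom surface (1.38 → 1.65): reflection off a higher-index medium gives a half-wave phase shift.
Zero or two π shifts → no net half-wave offset.
With no net inversion, destructive interference in reflection requires 2 n t = (m + ½) λ.
The second-smallest nonzero thickness corresponds to m = 1: t = (m + ½) λ / (2 n) = 1.50 × 751 / (2 × 1.38) = 408 nm.

0.408 μm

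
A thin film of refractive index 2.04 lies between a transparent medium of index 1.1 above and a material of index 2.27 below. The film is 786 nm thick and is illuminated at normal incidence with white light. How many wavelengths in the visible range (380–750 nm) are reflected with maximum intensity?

Ray reflecting at the top interface goes from n = 1.1 toward n = 2.04: a half-wave phase shift.
Ray reflecting at the bottom interface goes from n = 2.04 toward n = 2.27: a half-wave phase shift.
The two reflections carry the same phase change, so no net offset.
With no net inversion, constructive interference in reflection requires 2 n t = m λ.
λ = 2 n t / m = 3207 / m nm.
m=4: 802 nm (IR); m=5: 641 nm (visible); m=6: 534 nm (visible); m=7: 458 nm (visible); m=8: 401 nm (visible); m=9: 356 nm (UV).

4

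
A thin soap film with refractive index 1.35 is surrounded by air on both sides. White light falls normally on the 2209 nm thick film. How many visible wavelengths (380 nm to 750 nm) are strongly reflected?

At the upper boundary (n = 1.0 to n = 1.35) the reflected ray undergoes a half-wave phase shift.
At the lower boundary (n = 1.35 to n = 1.0) the reflected ray undergoes no phase shift.
Exactly one π shift → a net half-wave offset.
For bright reflection here: 2 n t = (m + ½) λ.
λ = 2 n t / (m + ½) = 5964 / (m + ½) nm.
m=7: 795 nm (IR); m=8: 702 nm (visible); m=9: 628 nm (visible); m=10: 568 nm (visible); m=11: 519 nm (visible); m=12: 477 nm (visible); m=13: 442 nm (visible); m=14: 411 nm (visible); m=15: 385 nm (visible); m=16: 361 nm (UV).

8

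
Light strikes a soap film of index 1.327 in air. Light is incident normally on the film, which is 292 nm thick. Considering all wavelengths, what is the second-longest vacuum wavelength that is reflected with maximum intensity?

Ray reflecting at the top interface goes from n = 1.0 toward n = 1.327: a half-wave phase shift.
Ray reflecting at the bottom interface goes from n = 1.327 toward n = 1.0: no phase shift.
Net: one phase inversion between the two reflected rays.
For strong reflection here: 2 n t = (m + ½) λ.
λ = 2 n t / (m + ½). The second-longest wavelength is m = 1: λ = 2 × 1.327 × 292 / 1.50 = 517 nm.

517 nm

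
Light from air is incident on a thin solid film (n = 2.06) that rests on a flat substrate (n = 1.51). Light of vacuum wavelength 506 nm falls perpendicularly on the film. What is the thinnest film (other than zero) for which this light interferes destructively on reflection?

Top surface (1.0 → 2.06): reflection off a higher-index medium gives a half-wave phase shift.
Bottom surface (2.06 → 1.51): reflection off a lower-index medium gives no phase shift.
The two reflections differ by half a wavelength.
For dark reflection here: 2 n t = m λ.
Minimum nonzero at m = 1: t = λ / (2 n) = 506 / (2 × 2.06) = 123 nm.

123 nm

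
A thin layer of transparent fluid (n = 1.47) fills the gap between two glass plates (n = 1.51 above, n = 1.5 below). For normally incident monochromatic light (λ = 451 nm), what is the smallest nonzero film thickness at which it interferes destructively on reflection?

At the upper boundary (n = 1.51 to n = 1.47) the reflected ray undergoes no phase shift.
At the lower boundary (n = 1.47 to n = 1.5) the reflected ray undergoes a half-wave phase shift.
Exactly one π shift → a net half-wave offset.
For dark reflection here: 2 n t = m λ.
The smallest nonzero thickness corresponds to m = 1: t = m λ / (2 n) = 1.00 × 451 / (2 × 1.47) = 153 nm.

153 nm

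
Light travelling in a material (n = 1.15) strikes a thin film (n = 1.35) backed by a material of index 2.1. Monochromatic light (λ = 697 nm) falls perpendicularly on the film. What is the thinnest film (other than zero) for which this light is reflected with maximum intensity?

Ray reflecting at the top interface goes from n = 1.15 toward n = 1.35: a half-wave phase shift.
Ray reflecting at the bottom interface goes from n = 1.35 toward n = 2.1: a half-wave phase shift.
Zero or two π shifts → no net half-wave offset.
With no net inversion, constructive interference in reflection requires 2 n t = m λ.
Minimum nonzero at m = 1: t = λ / (2 n) = 697 / (2 × 1.35) = 258 nm.

258 nm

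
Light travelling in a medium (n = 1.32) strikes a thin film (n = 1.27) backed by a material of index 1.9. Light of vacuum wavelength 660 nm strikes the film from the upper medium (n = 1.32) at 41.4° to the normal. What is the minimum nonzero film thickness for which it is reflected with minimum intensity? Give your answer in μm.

At the upper boundary (n = 1.32 to n = 1.27) the reflected ray undergoes no phase shift.
At the lower boundary (n = 1.27 to n = 1.9) the reflected ray undergoes a half-wave phase shift.
Exactly one π shift → a net half-wave offset.
For minimum reflection here: 2 n t cos θ_r = m λ.
Snell's law: 1.32 sin 41.4° = 1.27 sin θ_r → sin θ_r = 0.687, cos θ_r = 0.726.
Minimum nonzero at m = 1: t = λ / (2 n cos θ_r) = 660 / (2 × 1.27 × 0.726) = 358 nm.

0.358 μm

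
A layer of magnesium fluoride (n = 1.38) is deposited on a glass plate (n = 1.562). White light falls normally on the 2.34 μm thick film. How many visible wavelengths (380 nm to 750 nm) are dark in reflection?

Ray reflecting at the top interface goes from n = 1.0 toward n = 1.38: a half-wave phase shift.
Bottom surface (1.38 → 1.562): reflection off a higher-index medium gives a half-wave phase shift.
Zero or two π shifts → no net half-wave offset.
For dark reflection here: 2 n t = (m + ½) λ.
λ = 2 n t / (m + ½) = 6458 / (m + ½) nm.
m=8: 760 nm (IR); m=9: 680 nm (visible); m=10: 615 nm (visible); m=11: 562 nm (visible); m=12: 517 nm (visible); m=13: 478 nm (visible); m=14: 445 nm (visible); m=15: 417 nm (visible); m=16: 391 nm (visible); m=17: 369 nm (UV).

8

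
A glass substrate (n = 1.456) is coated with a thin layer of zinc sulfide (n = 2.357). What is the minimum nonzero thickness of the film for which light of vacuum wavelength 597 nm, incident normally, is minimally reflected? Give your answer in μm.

At the upper boundary (n = 1.0 to n = 2.357) the reflected ray undergoes a half-wave phase shift.
Ray reflecting at the bottom interface goes from n = 2.357 toward n = 1.456: no phase shift.
The two reflections differ by half a wavelength.
So the condition for destructive reflection is 2 n t = m λ.
Minimum nonzero at m = 1: t = λ / (2 n) = 597 / (2 × 2.357) = 127 nm.

0.127 μm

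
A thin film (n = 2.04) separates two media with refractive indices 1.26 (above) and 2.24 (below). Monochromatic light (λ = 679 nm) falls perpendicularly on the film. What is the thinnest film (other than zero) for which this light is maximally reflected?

166 nm

At the upper boundary (n = 1.26 to n = 2.04) the reflected ray undergoes a half-wave phase shift.
Ray reflecting at the bottom interface goes from n = 2.04 toward n = 2.24: a half-wave phase shift.
Net: no relative phase inversion (both shifts match).
For maximum reflection here: 2 n t = m λ.
Minimum nonzero at m = 1: t = λ / (2 n) = 679 / (2 × 2.04) = 166 nm.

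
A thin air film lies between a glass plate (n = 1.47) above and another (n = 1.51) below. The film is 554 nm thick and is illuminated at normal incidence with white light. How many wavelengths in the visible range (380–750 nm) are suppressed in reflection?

1

Ray reflecting at the top interface goes from n = 1.47 toward n = 1.0: no phase shift.
Bottom surface (1.0 → 1.51): reflection off a higher-index medium gives a half-wave phase shift.
Exactly one π shift → a net half-wave offset.
For dark reflection here: 2 n t = m λ.
λ = 2 n t / m = 1108 / m nm.
m=1: 1108 nm (IR); m=2: 554 nm (visible); m=3: 369 nm (UV).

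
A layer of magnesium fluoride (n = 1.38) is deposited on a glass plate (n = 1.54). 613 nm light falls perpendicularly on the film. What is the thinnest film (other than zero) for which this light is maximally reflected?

222 nm

Ray reflecting at the top interface goes from n = 1.0 toward n = 1.38: a half-wave phase shift.
Ray reflecting at the bottom interface goes from n = 1.38 toward n = 1.54: a half-wave phase shift.
The two reflections carry the same phase change, so no net offset.
For strong reflection here: 2 n t = m λ.
Minimum nonzero at m = 1: t = λ / (2 n) = 613 / (2 × 1.38) = 222 nm.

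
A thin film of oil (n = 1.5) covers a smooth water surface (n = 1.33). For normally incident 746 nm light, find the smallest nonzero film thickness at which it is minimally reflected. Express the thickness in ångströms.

Top surface (1.0 → 1.5): reflection off a higher-index medium gives a half-wave phase shift.
Ray reflecting at the bottom interface goes from n = 1.5 toward n = 1.33: no phase shift.
The two reflections differ by half a wavelength.
With one net inversion, destructive interference in reflection requires 2 n t = m λ.
Minimum nonzero at m = 1: t = λ / (2 n) = 746 / (2 × 1.5) = 249 nm.

2487 Å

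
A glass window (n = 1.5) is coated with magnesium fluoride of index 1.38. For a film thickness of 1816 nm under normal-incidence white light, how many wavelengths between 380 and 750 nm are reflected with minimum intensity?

At the upper boundary (n = 1.0 to n = 1.38) the reflected ray undergoes a half-wave phase shift.
At the lower boundary (n = 1.38 to n = 1.5) the reflected ray undergoes a half-wave phase shift.
Zero or two π shifts → no net half-wave offset.
With no net inversion, destructive interference in reflection requires 2 n t = (m + ½) λ.
λ = 2 n t / (m + ½) = 5012 / (m + ½) nm.
m=6: 771 nm (IR); m=7: 668 nm (visible); m=8: 590 nm (visible); m=9: 528 nm (visible); m=10: 477 nm (visible); m=11: 436 nm (visible); m=12: 401 nm (visible); m=13: 371 nm (UV).

6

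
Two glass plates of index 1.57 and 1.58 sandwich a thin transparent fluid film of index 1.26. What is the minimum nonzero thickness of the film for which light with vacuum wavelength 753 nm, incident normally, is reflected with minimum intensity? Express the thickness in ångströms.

At the upper boundary (n = 1.57 to n = 1.26) the reflected ray undergoes no phase shift.
Ray reflecting at the bottom interface goes from n = 1.26 toward n = 1.58: a half-wave phase shift.
Exactly one π shift → a net half-wave offset.
With one net inversion, destructive interference in reflection requires 2 n t = m λ.
Minimum nonzero at m = 1: t = λ / (2 n) = 753 / (2 × 1.26) = 299 nm.

2988 Å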